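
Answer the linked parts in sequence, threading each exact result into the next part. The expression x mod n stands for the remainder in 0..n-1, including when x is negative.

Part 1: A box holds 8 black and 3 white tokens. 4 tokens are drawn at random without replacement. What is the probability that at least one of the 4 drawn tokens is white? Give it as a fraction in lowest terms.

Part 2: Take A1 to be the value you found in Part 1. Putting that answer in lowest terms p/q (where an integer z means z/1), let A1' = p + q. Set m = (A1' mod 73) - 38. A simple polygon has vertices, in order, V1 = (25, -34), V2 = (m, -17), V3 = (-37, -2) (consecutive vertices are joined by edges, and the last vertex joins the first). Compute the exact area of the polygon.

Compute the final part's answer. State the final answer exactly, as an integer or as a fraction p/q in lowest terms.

463

Part 1: total draws C(11,4) = 330; complement C(8,4) = 70; favorable 330 - 70 = 260; P = 26/33; answer 26/33
Part 2: A1 = 26/33; threaded value p + q = 59; m = 21; cross terms: (25*-17 - 21*-34)=289, (21*-2 - -37*-17)=-671, (-37*-34 - 25*-2)=1308; twice the area = |926| = 926; area = 463; answer 463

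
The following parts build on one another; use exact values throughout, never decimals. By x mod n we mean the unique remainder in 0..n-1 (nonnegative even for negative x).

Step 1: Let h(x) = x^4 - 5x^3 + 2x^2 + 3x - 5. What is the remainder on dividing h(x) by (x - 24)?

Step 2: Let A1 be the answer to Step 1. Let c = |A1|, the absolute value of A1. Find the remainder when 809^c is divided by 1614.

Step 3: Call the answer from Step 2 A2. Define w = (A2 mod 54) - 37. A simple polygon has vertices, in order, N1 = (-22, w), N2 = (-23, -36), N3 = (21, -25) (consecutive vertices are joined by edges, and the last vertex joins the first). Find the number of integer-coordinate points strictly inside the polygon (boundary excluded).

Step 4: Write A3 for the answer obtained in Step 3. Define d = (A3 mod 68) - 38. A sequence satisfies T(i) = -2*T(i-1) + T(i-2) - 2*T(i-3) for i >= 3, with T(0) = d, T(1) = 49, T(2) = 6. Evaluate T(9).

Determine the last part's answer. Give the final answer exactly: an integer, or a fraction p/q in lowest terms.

10399

Step 1: remainder = value at the root: 1*(24)^4 - 5*(24)^3 + 2*(24)^2 + 3*(24)^1 - 5 = (331776) + (-69120) + (1152) + (72) + (-5) = 263875; answer 263875
Step 2: A1 = 263875; c = 263875; squarings mod 1614: 809^1=809, 809^2=811, 809^4=823, 809^8=1063, 809^16=169, 809^32=1123, 809^64=595, 809^128=559, 809^256=979, 809^512=1339, 809^1024=1381, 809^2048=1027, 809^4096=787, 809^8192=1207, 809^16384=1021, 809^32768=1411, 809^65536=859, 809^131072=283, 809^262144=1003; 809^263875 = 809^1 * 809^2 * 809^64 * 809^128 * 809^512 * 809^1024 * 809^262144 = 95 (mod 1614); answer 95
Step 3: A2 = 95; w = 4; cross terms: (-22*-36 - -23*4)=884, (-23*-25 - 21*-36)=1331, (21*4 - -22*-25)=-466; twice the area = |1749| = 1749; area = 1749/2; boundary points = 1 + 11 + 1 = 13; strictly interior points = area - boundary/2 + 1 = 869; answer 869
Step 4: A3 = 869; d = 15; T(3) = -2*(6) + 1*(49) - 2*(15) = 7; iterating: T(3)=7, T(4)=-106, T(5)=207, T(6)=-534, T(7)=1487, T(8)=-3922, T(9)=10399; answer 10399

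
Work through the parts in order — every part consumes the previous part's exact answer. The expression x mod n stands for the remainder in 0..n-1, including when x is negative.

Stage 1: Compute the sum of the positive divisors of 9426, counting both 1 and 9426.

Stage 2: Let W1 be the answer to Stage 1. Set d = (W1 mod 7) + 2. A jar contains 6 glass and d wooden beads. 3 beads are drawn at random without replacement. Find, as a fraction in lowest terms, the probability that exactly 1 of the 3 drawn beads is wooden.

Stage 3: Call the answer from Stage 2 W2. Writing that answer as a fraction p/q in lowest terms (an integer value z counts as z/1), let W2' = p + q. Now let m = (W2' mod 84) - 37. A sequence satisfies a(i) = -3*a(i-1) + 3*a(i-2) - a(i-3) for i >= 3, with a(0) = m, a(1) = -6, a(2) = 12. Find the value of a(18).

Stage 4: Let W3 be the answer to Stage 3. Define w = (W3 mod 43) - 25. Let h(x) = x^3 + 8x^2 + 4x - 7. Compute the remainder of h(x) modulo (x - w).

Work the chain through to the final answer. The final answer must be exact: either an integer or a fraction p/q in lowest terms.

48

Stage 1: 9426 = 2 * 3 * 1571; sigma = (1 + 2) * (1 + 3) * (1 + 1571) = 3 * 4 * 1572 = 18864; answer 18864
Stage 2: W1 = 18864; d = 8; total draws C(14,3) = 364; favorable C(8,1)*C(6,2) = 120; P = 30/91; answer 30/91
Stage 3: W2 = 30/91; threaded value p + q = 121; m = 0; a(3) = -3*(12) + 3*(-6) - 1*(0) = -54; iterating: a(3)=-54, a(4)=204, a(5)=-786, a(6)=3024, a(7)=-11634, a(8)=44760, a(9)=-172206, a(10)=662532, a(11)=-2548974, a(12)=9806724, a(13)=-37729626, a(14)=145158024, a(15)=-558469674, a(16)=2148612720, a(17)=-8266405206, a(18)=31803523452; answer 31803523452
Stage 4: W3 = 31803523452; w = -5; remainder = value at the root: 1*(-5)^3 + 8*(-5)^2 + 4*(-5)^1 - 7 = (-125) + (200) + (-20) + (-7) = 48; answer 48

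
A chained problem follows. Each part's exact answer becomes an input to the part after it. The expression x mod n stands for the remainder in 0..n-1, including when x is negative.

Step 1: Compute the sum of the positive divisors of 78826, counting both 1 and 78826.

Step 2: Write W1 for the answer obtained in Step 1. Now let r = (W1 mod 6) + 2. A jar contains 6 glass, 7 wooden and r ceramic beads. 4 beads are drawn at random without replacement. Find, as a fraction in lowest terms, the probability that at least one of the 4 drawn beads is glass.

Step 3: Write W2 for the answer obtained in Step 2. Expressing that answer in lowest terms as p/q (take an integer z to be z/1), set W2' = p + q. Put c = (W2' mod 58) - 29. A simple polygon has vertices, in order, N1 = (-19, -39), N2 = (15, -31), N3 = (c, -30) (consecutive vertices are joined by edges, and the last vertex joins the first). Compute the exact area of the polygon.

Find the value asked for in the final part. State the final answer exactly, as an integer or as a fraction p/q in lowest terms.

Step 1: 78826 = 2 * 11 * 3583; sigma = (1 + 2) * (1 + 11) * (1 + 3583) = 3 * 12 * 3584 = 129024; answer 129024
Step 2: W1 = 129024; r = 2; total draws C(15,4) = 1365; complement C(9,4) = 126; favorable 1365 - 126 = 1239; P = 59/65; answer 59/65
Step 3: W2 = 59/65; threaded value p + q = 124; c = -21; cross terms: (-19*-31 - 15*-39)=1174, (15*-30 - -21*-31)=-1101, (-21*-39 - -19*-30)=249; twice the area = |322| = 322; area = 161; answer 161

161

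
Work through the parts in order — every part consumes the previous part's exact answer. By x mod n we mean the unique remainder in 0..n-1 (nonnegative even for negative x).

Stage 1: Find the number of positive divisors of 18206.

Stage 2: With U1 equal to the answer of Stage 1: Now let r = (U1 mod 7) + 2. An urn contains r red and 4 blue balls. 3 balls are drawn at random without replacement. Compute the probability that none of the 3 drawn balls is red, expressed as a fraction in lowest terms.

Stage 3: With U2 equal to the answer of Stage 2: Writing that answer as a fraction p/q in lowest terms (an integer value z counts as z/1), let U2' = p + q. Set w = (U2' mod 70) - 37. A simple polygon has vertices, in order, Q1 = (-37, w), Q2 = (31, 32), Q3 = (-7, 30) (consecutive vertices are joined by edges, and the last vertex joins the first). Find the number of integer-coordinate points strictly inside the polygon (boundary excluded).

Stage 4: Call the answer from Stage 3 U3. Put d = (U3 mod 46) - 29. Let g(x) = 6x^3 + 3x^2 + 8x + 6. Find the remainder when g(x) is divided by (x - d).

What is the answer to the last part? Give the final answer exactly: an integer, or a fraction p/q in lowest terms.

-71593

Stage 1: 18206 = 2 * 9103; number of divisors = (1+1) * (1+1) = 4; answer 4
Stage 2: U1 = 4; r = 6; total draws C(10,3) = 120; favorable C(4,3) = 4; P = 1/30; answer 1/30
Stage 3: U2 = 1/30; threaded value p + q = 31; w = -6; cross terms: (-37*32 - 31*-6)=-998, (31*30 - -7*32)=1154, (-7*-6 - -37*30)=1152; twice the area = |1308| = 1308; area = 654; boundary points = 2 + 2 + 6 = 10; strictly interior points = area - boundary/2 + 1 = 650; answer 650
Stage 4: U3 = 650; d = -23; remainder = value at the root: 6*(-23)^3 + 3*(-23)^2 + 8*(-23)^1 + 6 = (-73002) + (1587) + (-184) + (6) = -71593; answer -71593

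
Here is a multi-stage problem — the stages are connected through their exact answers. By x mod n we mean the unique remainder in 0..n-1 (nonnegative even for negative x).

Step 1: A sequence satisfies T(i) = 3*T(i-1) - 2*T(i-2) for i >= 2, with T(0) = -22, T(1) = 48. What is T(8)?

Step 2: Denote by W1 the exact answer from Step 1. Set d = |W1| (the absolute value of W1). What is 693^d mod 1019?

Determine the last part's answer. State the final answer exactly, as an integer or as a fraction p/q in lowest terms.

278

Step 1: T(2) = 3*(48) - 2*(-22) = 188; iterating: T(2)=188, T(3)=468, T(4)=1028, T(5)=2148, T(6)=4388, T(7)=8868, T(8)=17828; answer 17828
Step 2: W1 = 17828; d = 17828; squarings mod 1019: 693^1=693, 693^2=300, 693^4=328, 693^8=589, 693^16=461, 693^32=569, 693^64=738, 693^128=498, 693^256=387, 693^512=995, 693^1024=576, 693^2048=601, 693^4096=475, 693^8192=426, 693^16384=94; 693^17828 = 693^4 * 693^32 * 693^128 * 693^256 * 693^1024 * 693^16384 = 278 (mod 1019); answer 278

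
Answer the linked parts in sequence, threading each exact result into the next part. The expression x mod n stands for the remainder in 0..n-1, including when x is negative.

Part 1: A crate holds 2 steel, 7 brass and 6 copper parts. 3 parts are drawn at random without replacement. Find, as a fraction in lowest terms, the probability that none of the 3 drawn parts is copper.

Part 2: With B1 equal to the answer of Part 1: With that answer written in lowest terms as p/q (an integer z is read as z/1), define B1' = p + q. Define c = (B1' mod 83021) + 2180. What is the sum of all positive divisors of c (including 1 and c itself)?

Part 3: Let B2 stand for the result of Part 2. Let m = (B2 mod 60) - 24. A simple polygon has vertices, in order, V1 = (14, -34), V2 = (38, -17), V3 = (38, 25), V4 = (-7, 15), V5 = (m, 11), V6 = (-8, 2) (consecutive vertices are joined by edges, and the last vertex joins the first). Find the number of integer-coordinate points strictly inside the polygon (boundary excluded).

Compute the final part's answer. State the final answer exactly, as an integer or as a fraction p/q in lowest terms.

1848

Part 1: total draws C(15,3) = 455; favorable C(9,3) = 84; P = 12/65; answer 12/65
Part 2: B1 = 12/65; threaded value p + q = 77; c = 2257; 2257 = 37 * 61; sigma = (1 + 37) * (1 + 61) = 38 * 62 = 2356; answer 2356
Part 3: B2 = 2356; m = -8; cross terms: (14*-17 - 38*-34)=1054, (38*25 - 38*-17)=1596, (38*15 - -7*25)=745, (-7*11 - -8*15)=43, (-8*2 - -8*11)=72, (-8*-34 - 14*2)=244; twice the area = |3754| = 3754; area = 1877; boundary points = 1 + 42 + 5 + 1 + 9 + 2 = 60; strictly interior points = area - boundary/2 + 1 = 1848; answer 1848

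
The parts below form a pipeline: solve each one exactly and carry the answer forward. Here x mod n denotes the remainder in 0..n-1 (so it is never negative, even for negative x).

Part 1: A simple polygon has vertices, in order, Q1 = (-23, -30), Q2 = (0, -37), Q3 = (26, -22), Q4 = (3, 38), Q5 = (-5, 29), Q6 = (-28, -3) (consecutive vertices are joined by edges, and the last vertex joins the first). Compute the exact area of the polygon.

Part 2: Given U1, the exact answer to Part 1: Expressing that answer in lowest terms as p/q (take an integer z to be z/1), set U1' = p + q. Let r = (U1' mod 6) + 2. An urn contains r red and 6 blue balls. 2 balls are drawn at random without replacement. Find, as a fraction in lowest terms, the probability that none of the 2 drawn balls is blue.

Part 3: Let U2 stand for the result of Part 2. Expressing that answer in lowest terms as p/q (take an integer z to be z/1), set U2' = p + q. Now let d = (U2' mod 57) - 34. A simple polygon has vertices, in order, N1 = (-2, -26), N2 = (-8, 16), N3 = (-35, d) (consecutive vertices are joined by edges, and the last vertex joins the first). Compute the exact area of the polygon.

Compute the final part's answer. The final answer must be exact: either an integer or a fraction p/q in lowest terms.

Part 1: cross terms: (-23*-37 - 0*-30)=851, (0*-22 - 26*-37)=962, (26*38 - 3*-22)=1054, (3*29 - -5*38)=277, (-5*-3 - -28*29)=827, (-28*-30 - -23*-3)=771; twice the area = |4742| = 4742; area = 2371; answer 2371
Part 2: U1 = 2371; threaded value p + q = 2372; r = 4; total draws C(10,2) = 45; favorable C(4,2) = 6; P = 2/15; answer 2/15
Part 3: U2 = 2/15; threaded value p + q = 17; d = -17; cross terms: (-2*16 - -8*-26)=-240, (-8*-17 - -35*16)=696, (-35*-26 - -2*-17)=876; twice the area = |1332| = 1332; area = 666; answer 666

666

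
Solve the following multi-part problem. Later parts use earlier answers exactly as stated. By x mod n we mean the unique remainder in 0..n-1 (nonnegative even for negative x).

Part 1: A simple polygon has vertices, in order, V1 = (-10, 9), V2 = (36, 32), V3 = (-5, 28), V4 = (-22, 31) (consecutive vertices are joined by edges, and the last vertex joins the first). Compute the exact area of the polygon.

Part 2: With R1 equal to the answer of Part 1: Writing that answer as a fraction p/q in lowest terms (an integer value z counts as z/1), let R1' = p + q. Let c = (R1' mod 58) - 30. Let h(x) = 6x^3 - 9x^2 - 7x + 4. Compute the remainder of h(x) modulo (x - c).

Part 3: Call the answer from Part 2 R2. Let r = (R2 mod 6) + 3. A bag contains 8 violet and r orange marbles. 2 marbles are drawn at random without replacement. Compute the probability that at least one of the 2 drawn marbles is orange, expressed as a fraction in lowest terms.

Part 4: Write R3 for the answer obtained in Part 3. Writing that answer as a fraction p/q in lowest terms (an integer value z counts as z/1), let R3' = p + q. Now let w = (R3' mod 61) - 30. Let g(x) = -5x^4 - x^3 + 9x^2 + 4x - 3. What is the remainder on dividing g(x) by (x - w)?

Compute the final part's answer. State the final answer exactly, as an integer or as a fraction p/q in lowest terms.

-31386

Part 1: cross terms: (-10*32 - 36*9)=-644, (36*28 - -5*32)=1168, (-5*31 - -22*28)=461, (-22*9 - -10*31)=112; twice the area = |1097| = 1097; area = 1097/2; answer 1097/2
Part 2: R1 = 1097/2; threaded value p + q = 1099; c = 25; remainder = value at the root: 6*(25)^3 - 9*(25)^2 - 7*(25)^1 + 4 = (93750) + (-5625) + (-175) + (4) = 87954; answer 87954
Part 3: R2 = 87954; r = 3; total draws C(11,2) = 55; complement C(8,2) = 28; favorable 55 - 28 = 27; P = 27/55; answer 27/55
Part 4: R3 = 27/55; threaded value p + q = 82; w = -9; remainder = value at the root: -5*(-9)^4 - 1*(-9)^3 + 9*(-9)^2 + 4*(-9)^1 - 3 = (-32805) + (729) + (729) + (-36) + (-3) = -31386; answer -31386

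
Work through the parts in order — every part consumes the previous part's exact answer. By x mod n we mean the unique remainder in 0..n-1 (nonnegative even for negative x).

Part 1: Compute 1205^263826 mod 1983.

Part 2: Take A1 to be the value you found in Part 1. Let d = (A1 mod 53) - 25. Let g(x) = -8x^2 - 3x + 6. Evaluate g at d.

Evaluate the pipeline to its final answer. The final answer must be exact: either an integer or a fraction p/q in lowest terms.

Part 1: squarings mod 1983: 1205^1=1205, 1205^2=469, 1205^4=1831, 1205^8=1291, 1205^16=961, 1205^32=1426, 1205^64=901, 1205^128=754, 1205^256=1378, 1205^512=1153, 1205^1024=799, 1205^2048=1858, 1205^4096=1744, 1205^8192=1597, 1205^16384=271, 1205^32768=70, 1205^65536=934, 1205^131072=1819, 1205^262144=1117; 1205^263826 = 1205^2 * 1205^16 * 1205^128 * 1205^512 * 1205^1024 * 1205^262144 = 829 (mod 1983); answer 829
Part 2: A1 = 829; d = 9; -8*(9)^2 - 3*(9)^1 + 6 = (-648) + (-27) + (6) = -669; answer -669

-669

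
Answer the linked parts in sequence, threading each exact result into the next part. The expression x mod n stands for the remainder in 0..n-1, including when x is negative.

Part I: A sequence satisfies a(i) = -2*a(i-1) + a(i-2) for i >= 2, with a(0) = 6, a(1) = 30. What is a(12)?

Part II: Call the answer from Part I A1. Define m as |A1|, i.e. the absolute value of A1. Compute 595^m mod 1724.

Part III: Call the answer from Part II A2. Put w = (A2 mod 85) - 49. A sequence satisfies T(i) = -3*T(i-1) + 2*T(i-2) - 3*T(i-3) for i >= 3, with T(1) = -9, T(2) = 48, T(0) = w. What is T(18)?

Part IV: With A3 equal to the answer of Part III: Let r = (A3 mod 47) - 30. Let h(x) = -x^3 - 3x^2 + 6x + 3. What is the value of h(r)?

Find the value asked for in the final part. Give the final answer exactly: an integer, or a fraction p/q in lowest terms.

11955

Part I: a(2) = -2*(30) + 1*(6) = -54; iterating: a(2)=-54, a(3)=138, a(4)=-330, a(5)=798, a(6)=-1926, a(7)=4650, a(8)=-11226, a(9)=27102, a(10)=-65430, a(11)=157962, a(12)=-381354; answer -381354
Part II: A1 = -381354; m = 381354; squarings mod 1724: 595^1=595, 595^2=605, 595^4=537, 595^8=461, 595^16=469, 595^32=1013, 595^64=389, 595^128=1333, 595^256=1169, 595^512=1153, 595^1024=205, 595^2048=649, 595^4096=545, 595^8192=497, 595^16384=477, 595^32768=1685, 595^65536=1521, 595^131072=1557, 595^262144=305; 595^381354 = 595^2 * 595^8 * 595^32 * 595^128 * 595^256 * 595^4096 * 595^16384 * 595^32768 * 595^65536 * 595^262144 = 1477 (mod 1724); answer 1477
Part III: A2 = 1477; w = -17; T(3) = -3*(48) + 2*(-9) - 3*(-17) = -111; iterating: T(3)=-111, T(4)=456, T(5)=-1734, T(6)=6447, T(7)=-24177, T(8)=90627, T(9)=-339576, T(10)=1272513, T(11)=-4768572, T(12)=17869470, T(13)=-66963093, T(14)=250933935, T(15)=-940336401, T(16)=3523766352, T(17)=-13204773663, T(18)=49482862896; answer 49482862896
Part IV: A3 = 49482862896; r = -24; -1*(-24)^3 - 3*(-24)^2 + 6*(-24)^1 + 3 = (13824) + (-1728) + (-144) + (3) = 11955; answer 11955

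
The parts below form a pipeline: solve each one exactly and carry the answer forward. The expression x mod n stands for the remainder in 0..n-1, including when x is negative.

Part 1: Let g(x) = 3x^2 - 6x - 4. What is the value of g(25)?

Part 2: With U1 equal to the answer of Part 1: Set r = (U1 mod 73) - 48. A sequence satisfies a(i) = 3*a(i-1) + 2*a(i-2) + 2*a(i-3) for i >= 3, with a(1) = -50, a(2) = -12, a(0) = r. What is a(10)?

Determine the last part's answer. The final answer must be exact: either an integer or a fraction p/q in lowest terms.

Part 1: 3*(25)^2 - 6*(25)^1 - 4 = (1875) + (-150) + (-4) = 1721; answer 1721
Part 2: U1 = 1721; r = -6; a(3) = 3*(-12) + 2*(-50) + 2*(-6) = -148; iterating: a(3)=-148, a(4)=-568, a(5)=-2024, a(6)=-7504, a(7)=-27696, a(8)=-102144, a(9)=-376832, a(10)=-1390176; answer -1390176

-1390176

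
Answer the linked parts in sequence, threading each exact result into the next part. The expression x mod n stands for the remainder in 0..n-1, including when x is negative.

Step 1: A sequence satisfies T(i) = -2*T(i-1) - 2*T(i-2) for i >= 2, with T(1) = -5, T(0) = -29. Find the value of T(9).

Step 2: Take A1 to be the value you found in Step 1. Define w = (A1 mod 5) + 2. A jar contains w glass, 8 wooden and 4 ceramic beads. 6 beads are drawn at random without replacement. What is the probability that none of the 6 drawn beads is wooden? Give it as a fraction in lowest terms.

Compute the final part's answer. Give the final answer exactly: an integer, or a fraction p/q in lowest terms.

1/3003

Step 1: T(2) = -2*(-5) - 2*(-29) = 68; iterating: T(2)=68, T(3)=-126, T(4)=116, T(5)=20, T(6)=-272, T(7)=504, T(8)=-464, T(9)=-80; answer -80
Step 2: A1 = -80; w = 2; total draws C(14,6) = 3003; favorable C(6,6) = 1; P = 1/3003; answer 1/3003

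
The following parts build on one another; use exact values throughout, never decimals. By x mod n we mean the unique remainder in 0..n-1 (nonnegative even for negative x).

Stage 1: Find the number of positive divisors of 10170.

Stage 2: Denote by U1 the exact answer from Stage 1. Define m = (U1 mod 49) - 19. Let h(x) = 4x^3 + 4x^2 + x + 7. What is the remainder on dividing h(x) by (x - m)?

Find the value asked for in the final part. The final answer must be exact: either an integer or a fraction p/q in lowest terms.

612

Stage 1: 10170 = 2 * 3^2 * 5 * 113; number of divisors = (1+1) * (2+1) * (1+1) * (1+1) = 24; answer 24
Stage 2: U1 = 24; m = 5; remainder = value at the root: 4*(5)^3 + 4*(5)^2 + 1*(5)^1 + 7 = (500) + (100) + (5) + (7) = 612; answer 612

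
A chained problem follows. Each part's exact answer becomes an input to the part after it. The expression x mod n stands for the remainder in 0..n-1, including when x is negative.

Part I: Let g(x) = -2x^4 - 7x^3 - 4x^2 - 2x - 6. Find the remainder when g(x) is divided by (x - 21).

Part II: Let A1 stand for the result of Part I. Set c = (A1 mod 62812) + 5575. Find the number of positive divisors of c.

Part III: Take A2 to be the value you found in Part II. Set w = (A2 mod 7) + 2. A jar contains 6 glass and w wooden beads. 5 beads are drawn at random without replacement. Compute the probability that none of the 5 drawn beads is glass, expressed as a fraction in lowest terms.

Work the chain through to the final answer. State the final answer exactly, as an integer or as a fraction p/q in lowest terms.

Part I: remainder = value at the root: -2*(21)^4 - 7*(21)^3 - 4*(21)^2 - 2*(21)^1 - 6 = (-388962) + (-64827) + (-1764) + (-42) + (-6) = -455601; answer -455601
Part II: A1 = -455601; c = 52470; 52470 = 2 * 3^2 * 5 * 11 * 53; number of divisors = (1+1) * (2+1) * (1+1) * (1+1) * (1+1) = 48; answer 48
Part III: A2 = 48; w = 8; total draws C(14,5) = 2002; favorable C(8,5) = 56; P = 4/143; answer 4/143

4/143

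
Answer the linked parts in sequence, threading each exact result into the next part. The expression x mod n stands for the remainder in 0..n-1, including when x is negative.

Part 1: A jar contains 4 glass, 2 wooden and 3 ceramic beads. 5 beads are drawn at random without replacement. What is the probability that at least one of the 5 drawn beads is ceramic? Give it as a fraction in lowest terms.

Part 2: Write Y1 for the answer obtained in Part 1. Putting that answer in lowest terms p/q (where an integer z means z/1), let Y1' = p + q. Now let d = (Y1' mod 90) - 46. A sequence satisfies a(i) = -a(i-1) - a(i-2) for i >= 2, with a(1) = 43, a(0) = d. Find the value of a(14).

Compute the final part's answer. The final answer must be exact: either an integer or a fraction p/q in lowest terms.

-38

Part 1: total draws C(9,5) = 126; complement C(6,5) = 6; favorable 126 - 6 = 120; P = 20/21; answer 20/21
Part 2: Y1 = 20/21; threaded value p + q = 41; d = -5; a(2) = -1*(43) - 1*(-5) = -38; iterating: a(2)=-38, a(3)=-5, a(4)=43, a(5)=-38, a(6)=-5, a(7)=43, a(8)=-38, a(9)=-5, a(10)=43, a(11)=-38, a(12)=-5, a(13)=43, a(14)=-38; answer -38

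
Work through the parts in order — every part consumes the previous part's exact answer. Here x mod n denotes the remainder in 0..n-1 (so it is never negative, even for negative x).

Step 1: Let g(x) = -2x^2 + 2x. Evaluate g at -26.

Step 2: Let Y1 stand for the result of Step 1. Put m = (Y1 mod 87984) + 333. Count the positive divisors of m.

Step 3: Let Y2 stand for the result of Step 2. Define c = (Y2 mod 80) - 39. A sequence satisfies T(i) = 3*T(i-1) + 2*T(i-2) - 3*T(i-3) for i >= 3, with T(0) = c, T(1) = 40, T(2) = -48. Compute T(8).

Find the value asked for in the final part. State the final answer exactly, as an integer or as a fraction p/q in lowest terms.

Step 1: -2*(-26)^2 + 2*(-26)^1 = (-1352) + (-52) = -1404; answer -1404
Step 2: Y1 = -1404; m = 86913; 86913 = 3^4 * 29 * 37; number of divisors = (4+1) * (1+1) * (1+1) = 20; answer 20
Step 3: Y2 = 20; c = -19; T(3) = 3*(-48) + 2*(40) - 3*(-19) = -7; iterating: T(3)=-7, T(4)=-237, T(5)=-581, T(6)=-2196, T(7)=-7039, T(8)=-23766; answer -23766

-23766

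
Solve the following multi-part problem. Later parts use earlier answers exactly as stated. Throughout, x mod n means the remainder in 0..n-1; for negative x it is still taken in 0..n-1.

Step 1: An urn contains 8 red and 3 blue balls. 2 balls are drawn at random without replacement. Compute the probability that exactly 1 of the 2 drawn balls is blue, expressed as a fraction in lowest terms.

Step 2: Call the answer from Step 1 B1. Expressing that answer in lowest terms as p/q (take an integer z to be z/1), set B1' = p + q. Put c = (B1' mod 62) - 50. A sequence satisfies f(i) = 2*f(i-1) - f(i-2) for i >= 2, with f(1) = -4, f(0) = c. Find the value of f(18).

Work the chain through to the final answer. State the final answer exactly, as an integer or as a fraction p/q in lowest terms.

Step 1: total draws C(11,2) = 55; favorable C(3,1)*C(8,1) = 24; P = 24/55; answer 24/55
Step 2: B1 = 24/55; threaded value p + q = 79; c = -33; f(2) = 2*(-4) - 1*(-33) = 25; iterating: f(2)=25, f(3)=54, f(4)=83, f(5)=112, f(6)=141, f(7)=170, f(8)=199, f(9)=228, f(10)=257, f(11)=286, f(12)=315, f(13)=344, f(14)=373, f(15)=402, f(16)=431, f(17)=460, f(18)=489; answer 489

489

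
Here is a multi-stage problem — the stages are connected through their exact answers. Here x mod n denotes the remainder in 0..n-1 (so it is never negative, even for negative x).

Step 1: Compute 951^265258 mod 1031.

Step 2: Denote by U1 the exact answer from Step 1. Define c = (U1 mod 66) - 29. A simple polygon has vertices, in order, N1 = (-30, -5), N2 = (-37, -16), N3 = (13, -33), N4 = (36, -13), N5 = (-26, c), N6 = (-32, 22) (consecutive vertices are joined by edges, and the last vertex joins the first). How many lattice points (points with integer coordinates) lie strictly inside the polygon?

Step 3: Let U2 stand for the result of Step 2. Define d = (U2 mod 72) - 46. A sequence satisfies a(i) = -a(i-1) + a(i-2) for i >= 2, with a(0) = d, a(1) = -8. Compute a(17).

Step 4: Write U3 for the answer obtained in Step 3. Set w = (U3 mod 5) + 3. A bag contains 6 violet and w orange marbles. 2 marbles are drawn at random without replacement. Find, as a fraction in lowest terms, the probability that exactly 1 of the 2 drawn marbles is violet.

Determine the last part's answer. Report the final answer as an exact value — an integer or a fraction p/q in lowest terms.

Step 1: squarings mod 1031: 951^1=951, 951^2=214, 951^4=432, 951^8=13, 951^16=169, 951^32=724, 951^64=428, 951^128=697, 951^256=208, 951^512=993, 951^1024=413, 951^2048=454, 951^4096=947, 951^8192=870, 951^16384=146, 951^32768=696, 951^65536=877, 951^131072=3, 951^262144=9; 951^265258 = 951^2 * 951^8 * 951^32 * 951^1024 * 951^2048 * 951^262144 = 184 (mod 1031); answer 184
Step 2: U1 = 184; c = 23; cross terms: (-30*-16 - -37*-5)=295, (-37*-33 - 13*-16)=1429, (13*-13 - 36*-33)=1019, (36*23 - -26*-13)=490, (-26*22 - -32*23)=164, (-32*-5 - -30*22)=820; twice the area = |4217| = 4217; area = 4217/2; boundary points = 1 + 1 + 1 + 2 + 1 + 1 = 7; strictly interior points = area - boundary/2 + 1 = 2106; answer 2106
Step 3: U2 = 2106; d = -28; a(2) = -1*(-8) + 1*(-28) = -20; iterating: a(2)=-20, a(3)=12, a(4)=-32, a(5)=44, a(6)=-76, a(7)=120, a(8)=-196, a(9)=316, a(10)=-512, a(11)=828, a(12)=-1340, a(13)=2168, a(14)=-3508, a(15)=5676, a(16)=-9184, a(17)=14860; answer 14860
Step 4: U3 = 14860; w = 3; total draws C(9,2) = 36; favorable C(6,1)*C(3,1) = 18; P = 1/2; answer 1/2

1/2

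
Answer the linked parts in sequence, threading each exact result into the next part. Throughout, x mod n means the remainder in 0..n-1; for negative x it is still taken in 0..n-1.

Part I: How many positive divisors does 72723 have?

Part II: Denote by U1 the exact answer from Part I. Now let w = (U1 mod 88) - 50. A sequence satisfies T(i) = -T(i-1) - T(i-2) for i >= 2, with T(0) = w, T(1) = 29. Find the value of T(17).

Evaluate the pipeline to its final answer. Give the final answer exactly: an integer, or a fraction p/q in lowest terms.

13

Part I: 72723 = 3 * 7 * 3463; number of divisors = (1+1) * (1+1) * (1+1) = 8; answer 8
Part II: U1 = 8; w = -42; T(2) = -1*(29) - 1*(-42) = 13; iterating: T(2)=13, T(3)=-42, T(4)=29, T(5)=13, T(6)=-42, T(7)=29, T(8)=13, T(9)=-42, T(10)=29, T(11)=13, T(12)=-42, T(13)=29, T(14)=13, T(15)=-42, T(16)=29, T(17)=13; answer 13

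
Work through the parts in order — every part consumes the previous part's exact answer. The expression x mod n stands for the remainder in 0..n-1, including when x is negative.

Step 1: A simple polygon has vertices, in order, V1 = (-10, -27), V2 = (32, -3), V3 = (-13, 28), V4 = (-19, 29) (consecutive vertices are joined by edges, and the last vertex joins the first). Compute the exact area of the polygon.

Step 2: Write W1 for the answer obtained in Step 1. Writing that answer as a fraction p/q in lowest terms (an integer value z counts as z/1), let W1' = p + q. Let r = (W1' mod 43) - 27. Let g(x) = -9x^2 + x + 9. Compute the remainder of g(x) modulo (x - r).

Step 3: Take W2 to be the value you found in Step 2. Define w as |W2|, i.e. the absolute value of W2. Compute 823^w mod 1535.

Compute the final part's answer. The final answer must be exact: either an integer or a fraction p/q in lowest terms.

663

Step 1: cross terms: (-10*-3 - 32*-27)=894, (32*28 - -13*-3)=857, (-13*29 - -19*28)=155, (-19*-27 - -10*29)=803; twice the area = |2709| = 2709; area = 2709/2; answer 2709/2
Step 2: W1 = 2709/2; threaded value p + q = 2711; r = -25; remainder = value at the root: -9*(-25)^2 + 1*(-25)^1 + 9 = (-5625) + (-25) + (9) = -5641; answer -5641
Step 3: W2 = -5641; w = 5641; squarings mod 1535: 823^1=823, 823^2=394, 823^4=201, 823^8=491, 823^16=86, 823^32=1256, 823^64=1091, 823^128=656, 823^256=536, 823^512=251, 823^1024=66, 823^2048=1286, 823^4096=601; 823^5641 = 823^1 * 823^8 * 823^512 * 823^1024 * 823^4096 = 663 (mod 1535); answer 663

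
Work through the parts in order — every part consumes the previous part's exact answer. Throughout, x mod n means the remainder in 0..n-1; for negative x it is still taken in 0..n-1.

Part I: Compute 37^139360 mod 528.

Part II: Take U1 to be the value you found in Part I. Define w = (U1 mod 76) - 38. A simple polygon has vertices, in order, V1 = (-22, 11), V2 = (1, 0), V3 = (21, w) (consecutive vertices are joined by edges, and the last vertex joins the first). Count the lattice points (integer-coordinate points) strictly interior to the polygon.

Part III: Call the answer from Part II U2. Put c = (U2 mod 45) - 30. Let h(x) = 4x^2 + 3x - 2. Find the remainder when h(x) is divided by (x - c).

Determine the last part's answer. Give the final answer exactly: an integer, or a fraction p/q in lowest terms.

3508

Part I: squarings mod 528: 37^1=37, 37^2=313, 37^4=289, 37^8=97, 37^16=433, 37^32=49, 37^64=289, 37^128=97, 37^256=433, 37^512=49, 37^1024=289, 37^2048=97, 37^4096=433, 37^8192=49, 37^16384=289, 37^32768=97, 37^65536=433, 37^131072=49; 37^139360 = 37^32 * 37^64 * 37^8192 * 37^131072 = 1 (mod 528); answer 1
Part II: U1 = 1; w = -37; cross terms: (-22*0 - 1*11)=-11, (1*-37 - 21*0)=-37, (21*11 - -22*-37)=-583; twice the area = |-631| = 631; area = 631/2; boundary points = 1 + 1 + 1 = 3; strictly interior points = area - boundary/2 + 1 = 315; answer 315
Part III: U2 = 315; c = -30; remainder = value at the root: 4*(-30)^2 + 3*(-30)^1 - 2 = (3600) + (-90) + (-2) = 3508; answer 3508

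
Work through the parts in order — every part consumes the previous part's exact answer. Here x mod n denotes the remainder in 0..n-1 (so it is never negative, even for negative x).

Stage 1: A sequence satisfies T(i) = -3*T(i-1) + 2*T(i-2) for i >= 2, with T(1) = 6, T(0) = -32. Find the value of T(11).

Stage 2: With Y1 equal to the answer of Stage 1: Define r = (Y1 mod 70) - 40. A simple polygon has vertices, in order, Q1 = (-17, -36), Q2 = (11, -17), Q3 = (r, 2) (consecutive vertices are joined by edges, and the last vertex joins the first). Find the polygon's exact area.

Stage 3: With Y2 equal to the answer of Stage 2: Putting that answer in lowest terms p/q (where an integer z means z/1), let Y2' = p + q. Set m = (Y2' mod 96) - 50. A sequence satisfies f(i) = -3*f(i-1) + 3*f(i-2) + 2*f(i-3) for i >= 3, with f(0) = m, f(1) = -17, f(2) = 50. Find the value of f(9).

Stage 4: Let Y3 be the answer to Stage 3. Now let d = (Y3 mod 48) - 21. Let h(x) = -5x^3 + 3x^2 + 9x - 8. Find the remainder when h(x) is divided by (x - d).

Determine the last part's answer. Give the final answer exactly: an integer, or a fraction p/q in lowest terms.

-38628

Stage 1: T(2) = -3*(6) + 2*(-32) = -82; iterating: T(2)=-82, T(3)=258, T(4)=-938, T(5)=3330, T(6)=-11866, T(7)=42258, T(8)=-150506, T(9)=536034, T(10)=-1909114, T(11)=6799410; answer 6799410
Stage 2: Y1 = 6799410; r = -10; cross terms: (-17*-17 - 11*-36)=685, (11*2 - -10*-17)=-148, (-10*-36 - -17*2)=394; twice the area = |931| = 931; area = 931/2; answer 931/2
Stage 3: Y2 = 931/2; threaded value p + q = 933; m = 19; f(3) = -3*(50) + 3*(-17) + 2*(19) = -163; iterating: f(3)=-163, f(4)=605, f(5)=-2204, f(6)=8101, f(7)=-29705, f(8)=109010, f(9)=-399943; answer -399943
Stage 4: Y3 = -399943; d = 20; remainder = value at the root: -5*(20)^3 + 3*(20)^2 + 9*(20)^1 - 8 = (-40000) + (1200) + (180) + (-8) = -38628; answer -38628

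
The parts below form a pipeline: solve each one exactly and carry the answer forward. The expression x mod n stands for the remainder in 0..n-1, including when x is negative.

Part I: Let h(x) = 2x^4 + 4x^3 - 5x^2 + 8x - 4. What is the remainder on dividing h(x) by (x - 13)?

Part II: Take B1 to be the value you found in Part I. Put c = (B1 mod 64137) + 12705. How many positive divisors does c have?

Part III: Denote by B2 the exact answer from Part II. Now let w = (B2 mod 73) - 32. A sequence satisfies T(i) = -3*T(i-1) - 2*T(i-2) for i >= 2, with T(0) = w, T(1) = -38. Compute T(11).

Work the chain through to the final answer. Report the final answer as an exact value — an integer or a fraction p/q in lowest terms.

Part I: remainder = value at the root: 2*(13)^4 + 4*(13)^3 - 5*(13)^2 + 8*(13)^1 - 4 = (57122) + (8788) + (-845) + (104) + (-4) = 65165; answer 65165
Part II: B1 = 65165; c = 13733; 13733 = 31 * 443; number of divisors = (1+1) * (1+1) = 4; answer 4
Part III: B2 = 4; w = -28; T(2) = -3*(-38) - 2*(-28) = 170; iterating: T(2)=170, T(3)=-434, T(4)=962, T(5)=-2018, T(6)=4130, T(7)=-8354, T(8)=16802, T(9)=-33698, T(10)=67490, T(11)=-135074; answer -135074

-135074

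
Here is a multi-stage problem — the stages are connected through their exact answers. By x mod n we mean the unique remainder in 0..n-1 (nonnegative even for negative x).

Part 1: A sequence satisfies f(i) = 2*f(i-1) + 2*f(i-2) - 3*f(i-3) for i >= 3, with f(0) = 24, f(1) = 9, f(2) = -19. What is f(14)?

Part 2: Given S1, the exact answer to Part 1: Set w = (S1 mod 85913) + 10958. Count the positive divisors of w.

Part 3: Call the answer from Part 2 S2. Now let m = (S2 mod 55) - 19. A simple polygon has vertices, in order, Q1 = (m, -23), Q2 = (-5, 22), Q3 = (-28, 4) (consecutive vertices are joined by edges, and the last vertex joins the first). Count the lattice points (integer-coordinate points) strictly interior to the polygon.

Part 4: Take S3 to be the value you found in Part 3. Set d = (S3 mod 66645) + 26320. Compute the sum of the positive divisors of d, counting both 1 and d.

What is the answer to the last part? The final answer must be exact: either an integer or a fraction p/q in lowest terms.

42816

Part 1: f(3) = 2*(-19) + 2*(9) - 3*(24) = -92; iterating: f(3)=-92, f(4)=-249, f(5)=-625, f(6)=-1472, f(7)=-3447, f(8)=-7963, f(9)=-18404, f(10)=-42393, f(11)=-97705, f(12)=-224984, f(13)=-518199, f(14)=-1193251; answer -1193251
Part 2: S1 = -1193251; w = 20489; 20489 = 7 * 2927; number of divisors = (1+1) * (1+1) = 4; answer 4
Part 3: S2 = 4; m = -15; cross terms: (-15*22 - -5*-23)=-445, (-5*4 - -28*22)=596, (-28*-23 - -15*4)=704; twice the area = |855| = 855; area = 855/2; boundary points = 5 + 1 + 1 = 7; strictly interior points = area - boundary/2 + 1 = 425; answer 425
Part 4: S3 = 425; d = 26745; 26745 = 3 * 5 * 1783; sigma = (1 + 3) * (1 + 5) * (1 + 1783) = 4 * 6 * 1784 = 42816; answer 42816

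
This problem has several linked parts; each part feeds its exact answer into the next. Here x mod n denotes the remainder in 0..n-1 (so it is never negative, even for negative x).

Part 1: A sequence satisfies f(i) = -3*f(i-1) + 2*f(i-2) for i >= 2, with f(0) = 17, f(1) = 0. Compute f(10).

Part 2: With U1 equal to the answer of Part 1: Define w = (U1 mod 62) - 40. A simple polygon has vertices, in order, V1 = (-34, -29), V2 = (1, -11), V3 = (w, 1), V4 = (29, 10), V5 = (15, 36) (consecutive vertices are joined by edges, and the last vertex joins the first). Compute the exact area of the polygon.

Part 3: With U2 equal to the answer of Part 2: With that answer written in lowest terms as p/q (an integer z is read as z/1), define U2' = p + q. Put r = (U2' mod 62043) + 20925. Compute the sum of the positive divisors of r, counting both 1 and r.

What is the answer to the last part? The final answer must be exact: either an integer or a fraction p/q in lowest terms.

Part 1: f(2) = -3*(0) + 2*(17) = 34; iterating: f(2)=34, f(3)=-102, f(4)=374, f(5)=-1326, f(6)=4726, f(7)=-16830, f(8)=59942, f(9)=-213486, f(10)=760342; answer 760342
Part 2: U1 = 760342; w = -4; cross terms: (-34*-11 - 1*-29)=403, (1*1 - -4*-11)=-43, (-4*10 - 29*1)=-69, (29*36 - 15*10)=894, (15*-29 - -34*36)=789; twice the area = |1974| = 1974; area = 987; answer 987
Part 3: U2 = 987; threaded value p + q = 988; r = 21913; 21913 = 17 * 1289; sigma = (1 + 17) * (1 + 1289) = 18 * 1290 = 23220; answer 23220

23220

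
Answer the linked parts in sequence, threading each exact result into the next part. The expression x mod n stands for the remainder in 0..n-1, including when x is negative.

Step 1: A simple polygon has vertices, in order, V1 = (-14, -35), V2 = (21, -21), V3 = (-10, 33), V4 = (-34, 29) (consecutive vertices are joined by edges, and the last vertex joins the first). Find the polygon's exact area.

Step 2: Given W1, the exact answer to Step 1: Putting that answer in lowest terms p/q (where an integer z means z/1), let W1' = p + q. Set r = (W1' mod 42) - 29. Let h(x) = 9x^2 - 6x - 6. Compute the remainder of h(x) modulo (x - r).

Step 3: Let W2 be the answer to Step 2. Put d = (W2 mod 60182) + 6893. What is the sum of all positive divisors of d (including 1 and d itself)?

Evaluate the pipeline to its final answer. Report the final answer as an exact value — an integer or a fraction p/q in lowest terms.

7728

Step 1: cross terms: (-14*-21 - 21*-35)=1029, (21*33 - -10*-21)=483, (-10*29 - -34*33)=832, (-34*-35 - -14*29)=1596; twice the area = |3940| = 3940; area = 1970; answer 1970
Step 2: W1 = 1970; threaded value p + q = 1971; r = 10; remainder = value at the root: 9*(10)^2 - 6*(10)^1 - 6 = (900) + (-60) + (-6) = 834; answer 834
Step 3: W2 = 834; d = 7727; 7727 is prime, so its only divisors are 1 and 7727; sigma = 1 + 7727 = 7728; answer 7728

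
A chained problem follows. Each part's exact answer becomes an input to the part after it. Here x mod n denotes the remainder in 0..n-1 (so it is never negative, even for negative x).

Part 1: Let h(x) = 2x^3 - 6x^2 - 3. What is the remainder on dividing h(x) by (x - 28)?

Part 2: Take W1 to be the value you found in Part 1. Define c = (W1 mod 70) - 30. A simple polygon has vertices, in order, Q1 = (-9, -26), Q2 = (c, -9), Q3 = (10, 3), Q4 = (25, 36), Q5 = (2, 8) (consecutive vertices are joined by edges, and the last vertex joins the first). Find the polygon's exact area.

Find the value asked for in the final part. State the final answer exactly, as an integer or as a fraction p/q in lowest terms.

1677/2

Part 1: remainder = value at the root: 2*(28)^3 - 6*(28)^2 - 3 = (43904) + (-4704) + (-3) = 39197; answer 39197
Part 2: W1 = 39197; c = 37; cross terms: (-9*-9 - 37*-26)=1043, (37*3 - 10*-9)=201, (10*36 - 25*3)=285, (25*8 - 2*36)=128, (2*-26 - -9*8)=20; twice the area = |1677| = 1677; area = 1677/2; answer 1677/2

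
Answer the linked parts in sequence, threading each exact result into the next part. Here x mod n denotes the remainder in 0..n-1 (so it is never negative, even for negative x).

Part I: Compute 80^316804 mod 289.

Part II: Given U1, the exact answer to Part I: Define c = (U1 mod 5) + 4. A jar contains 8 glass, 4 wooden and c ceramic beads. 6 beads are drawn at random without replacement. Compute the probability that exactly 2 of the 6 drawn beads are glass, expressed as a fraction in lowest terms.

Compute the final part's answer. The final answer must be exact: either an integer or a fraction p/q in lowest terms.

Part I: squarings mod 289: 80^1=80, 80^2=42, 80^4=30, 80^8=33, 80^16=222, 80^32=154, 80^64=18, 80^128=35, 80^256=69, 80^512=137, 80^1024=273, 80^2048=256, 80^4096=222, 80^8192=154, 80^16384=18, 80^32768=35, 80^65536=69, 80^131072=137, 80^262144=273; 80^316804 = 80^4 * 80^128 * 80^256 * 80^1024 * 80^4096 * 80^16384 * 80^32768 * 80^262144 = 115 (mod 289); answer 115
Part II: U1 = 115; c = 4; total draws C(16,6) = 8008; favorable C(8,2)*C(8,4) = 1960; P = 35/143; answer 35/143

35/143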